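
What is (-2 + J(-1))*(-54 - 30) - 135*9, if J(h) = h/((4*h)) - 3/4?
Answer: -1005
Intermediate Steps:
J(h) = -1/2 (J(h) = h*(1/(4*h)) - 3*1/4 = 1/4 - 3/4 = -1/2)
(-2 + J(-1))*(-54 - 30) - 135*9 = (-2 - 1/2)*(-54 - 30) - 135*9 = -5/2*(-84) - 1215 = 210 - 1215 = -1005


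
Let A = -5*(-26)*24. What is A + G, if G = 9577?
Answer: 12697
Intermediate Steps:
A = 3120 (A = 130*24 = 3120)
A + G = 3120 + 9577 = 12697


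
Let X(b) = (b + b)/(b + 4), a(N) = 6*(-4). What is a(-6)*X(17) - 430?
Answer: -3282/7 ≈ -468.86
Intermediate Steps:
a(N) = -24
X(b) = 2*b/(4 + b) (X(b) = (2*b)/(4 + b) = 2*b/(4 + b))
a(-6)*X(17) - 430 = -48*17/(4 + 17) - 430 = -48*17/21 - 430 = -24*34/21 - 430 = -272/7 - 430 = -3282/7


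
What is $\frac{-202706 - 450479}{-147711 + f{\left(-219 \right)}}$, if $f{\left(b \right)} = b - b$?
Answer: $\frac{653185}{147711} \approx 4.422$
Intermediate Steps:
$f{\left(b \right)} = 0$
$\frac{-202706 - 450479}{-147711 + f{\left(-219 \right)}} = \frac{-202706 - 450479}{-147711 + 0} = - \frac{653185}{-147711} = \left(-653185\right) \left(- \frac{1}{147711}\right) = \frac{653185}{147711}$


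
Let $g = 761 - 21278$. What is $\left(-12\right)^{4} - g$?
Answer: $41253$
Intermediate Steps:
$g = -20517$
$\left(-12\right)^{4} - g = \left(-12\right)^{4} - -20517 = 20736 + 20517 = 41253$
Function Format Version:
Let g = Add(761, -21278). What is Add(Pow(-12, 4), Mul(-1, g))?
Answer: 41253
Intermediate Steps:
g = -20517
Add(Pow(-12, 4), Mul(-1, g)) = Add(Pow(-12, 4), Mul(-1, -20517)) = Add(20736, 20517) = 41253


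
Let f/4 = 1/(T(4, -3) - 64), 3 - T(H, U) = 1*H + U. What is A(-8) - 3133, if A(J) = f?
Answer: -97125/31 ≈ -3133.1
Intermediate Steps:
T(H, U) = 3 - H - U (T(H, U) = 3 - (1*H + U) = 3 - (H + U) = 3 + (-H - U) = 3 - H - U)
f = -2/31 (f = 4/((3 - 1*4 - 1*(-3)) - 64) = 4/((3 - 4 + 3) - 64) = 4/(2 - 64) = 4/(-62) = 4*(-1/62) = -2/31 ≈ -0.064516)
A(J) = -2/31
A(-8) - 3133 = -2/31 - 3133 = -97125/31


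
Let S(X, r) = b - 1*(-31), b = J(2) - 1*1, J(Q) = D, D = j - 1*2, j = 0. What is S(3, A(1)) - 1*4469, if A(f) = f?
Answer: -4441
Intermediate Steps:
D = -2 (D = 0 - 1*2 = 0 - 2 = -2)
J(Q) = -2
b = -3 (b = -2 - 1*1 = -2 - 1 = -3)
S(X, r) = 28 (S(X, r) = -3 - 1*(-31) = -3 + 31 = 28)
S(3, A(1)) - 1*4469 = 28 - 1*4469 = 28 - 4469 = -4441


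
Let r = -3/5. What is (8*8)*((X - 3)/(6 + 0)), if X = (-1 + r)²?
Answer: -352/75 ≈ -4.6933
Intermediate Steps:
r = -⅗ (r = -3*⅕ = -⅗ ≈ -0.60000)
X = 64/25 (X = (-1 - ⅗)² = (-8/5)² = 64/25 ≈ 2.5600)
(8*8)*((X - 3)/(6 + 0)) = (8*8)*((64/25 - 3)/(6 + 0)) = 64*(-11/25/6) = 64*(-11/25*⅙) = 64*(-11/150) = -352/75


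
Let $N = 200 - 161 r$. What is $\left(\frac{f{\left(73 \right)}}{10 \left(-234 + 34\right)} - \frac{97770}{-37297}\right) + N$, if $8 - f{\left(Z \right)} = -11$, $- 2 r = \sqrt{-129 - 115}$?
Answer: $\frac{15113631357}{74594000} + 161 i \sqrt{61} \approx 202.61 + 1257.5 i$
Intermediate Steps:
$r = - i \sqrt{61}$ ($r = - \frac{\sqrt{-129 - 115}}{2} = - \frac{\sqrt{-244}}{2} = - \frac{2 i \sqrt{61}}{2} = - i \sqrt{61} \approx - 7.8102 i$)
$f{\left(Z \right)} = 19$ ($f{\left(Z \right)} = 8 - -11 = 8 + 11 = 19$)
$N = 200 + 161 i \sqrt{61}$ ($N = 200 - 161 \left(- i \sqrt{61}\right) = 200 + 161 i \sqrt{61} \approx 200.0 + 1257.5 i$)
$\left(\frac{f{\left(73 \right)}}{10 \left(-234 + 34\right)} - \frac{97770}{-37297}\right) + N = \left(\frac{19}{10 \left(-234 + 34\right)} - \frac{97770}{-37297}\right) + \left(200 + 161 i \sqrt{61}\right) = \left(\frac{19}{10 \left(-200\right)} - - \frac{97770}{37297}\right) + \left(200 + 161 i \sqrt{61}\right) = \left(\frac{19}{-2000} + \frac{97770}{37297}\right) + \left(200 + 161 i \sqrt{61}\right) = \left(19 \left(- \frac{1}{2000}\right) + \frac{97770}{37297}\right) + \left(200 + 161 i \sqrt{61}\right) = \left(- \frac{19}{2000} + \frac{97770}{37297}\right) + \left(200 + 161 i \sqrt{61}\right) = \frac{194831357}{74594000} + \left(200 + 161 i \sqrt{61}\right) = \frac{15113631357}{74594000} + 161 i \sqrt{61}$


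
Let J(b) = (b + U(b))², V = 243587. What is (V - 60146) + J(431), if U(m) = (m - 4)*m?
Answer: 34028626465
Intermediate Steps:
U(m) = m*(-4 + m) (U(m) = (-4 + m)*m = m*(-4 + m))
J(b) = (b + b*(-4 + b))²
(V - 60146) + J(431) = (243587 - 60146) + 431²*(-3 + 431)² = 183441 + 185761*428² = 183441 + 185761*183184 = 183441 + 34028443024 = 34028626465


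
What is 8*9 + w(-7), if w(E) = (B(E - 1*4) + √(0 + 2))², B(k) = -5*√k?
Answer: -201 - 10*I*√22 ≈ -201.0 - 46.904*I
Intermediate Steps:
w(E) = (√2 - 5*√(-4 + E))² (w(E) = (-5*√(E - 1*4) + √(0 + 2))² = (-5*√(E - 4) + √2)² = (-5*√(-4 + E) + √2)² = (√2 - 5*√(-4 + E))²)
8*9 + w(-7) = 8*9 + (-√2 + 5*√(-4 - 7))² = 72 + (-√2 + 5*√(-11))² = 72 + (-√2 + 5*(I*√11))² = 72 + (-√2 + 5*I*√11)²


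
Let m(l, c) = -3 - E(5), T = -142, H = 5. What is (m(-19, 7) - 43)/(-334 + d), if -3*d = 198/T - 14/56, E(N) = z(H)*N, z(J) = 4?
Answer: 56232/284101 ≈ 0.19793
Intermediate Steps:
E(N) = 4*N
m(l, c) = -23 (m(l, c) = -3 - 4*5 = -3 - 1*20 = -3 - 20 = -23)
d = 467/852 (d = -(198/(-142) - 14/56)/3 = -(198*(-1/142) - 14*1/56)/3 = -(-99/71 - ¼)/3 = -⅓*(-467/284) = 467/852 ≈ 0.54812)
(m(-19, 7) - 43)/(-334 + d) = (-23 - 43)/(-334 + 467/852) = -66/(-284101/852) = -66*(-852/284101) = 56232/284101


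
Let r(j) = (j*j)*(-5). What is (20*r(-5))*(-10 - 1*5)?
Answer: 37500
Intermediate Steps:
r(j) = -5*j² (r(j) = j²*(-5) = -5*j²)
(20*r(-5))*(-10 - 1*5) = (20*(-5*(-5)²))*(-10 - 1*5) = (20*(-5*25))*(-10 - 5) = (20*(-125))*(-15) = -2500*(-15) = 37500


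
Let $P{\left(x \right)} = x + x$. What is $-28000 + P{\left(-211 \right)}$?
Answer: $-28422$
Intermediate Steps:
$P{\left(x \right)} = 2 x$
$-28000 + P{\left(-211 \right)} = -28000 + 2 \left(-211\right) = -28000 - 422 = -28422$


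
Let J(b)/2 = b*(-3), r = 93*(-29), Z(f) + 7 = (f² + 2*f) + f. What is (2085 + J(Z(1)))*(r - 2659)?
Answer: -11263668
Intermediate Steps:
Z(f) = -7 + f² + 3*f (Z(f) = -7 + ((f² + 2*f) + f) = -7 + (f² + 3*f) = -7 + f² + 3*f)
r = -2697
J(b) = -6*b (J(b) = 2*(b*(-3)) = 2*(-3*b) = -6*b)
(2085 + J(Z(1)))*(r - 2659) = (2085 - 6*(-7 + 1² + 3*1))*(-2697 - 2659) = (2085 - 6*(-7 + 1 + 3))*(-5356) = (2085 - 6*(-3))*(-5356) = (2085 + 18)*(-5356) = 2103*(-5356) = -11263668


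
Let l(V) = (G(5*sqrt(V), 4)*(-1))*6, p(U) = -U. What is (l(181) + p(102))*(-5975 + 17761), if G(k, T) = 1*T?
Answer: -1485036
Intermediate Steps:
G(k, T) = T
l(V) = -24 (l(V) = (4*(-1))*6 = -4*6 = -24)
(l(181) + p(102))*(-5975 + 17761) = (-24 - 1*102)*(-5975 + 17761) = (-24 - 102)*11786 = -126*11786 = -1485036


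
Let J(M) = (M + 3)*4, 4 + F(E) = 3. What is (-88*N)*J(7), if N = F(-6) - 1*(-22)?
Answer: -73920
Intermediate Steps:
F(E) = -1 (F(E) = -4 + 3 = -1)
N = 21 (N = -1 - 1*(-22) = -1 + 22 = 21)
J(M) = 12 + 4*M (J(M) = (3 + M)*4 = 12 + 4*M)
(-88*N)*J(7) = (-88*21)*(12 + 4*7) = -1848*(12 + 28) = -1848*40 = -73920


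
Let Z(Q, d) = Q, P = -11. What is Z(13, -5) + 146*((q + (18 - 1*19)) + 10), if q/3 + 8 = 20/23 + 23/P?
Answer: -686123/253 ≈ -2711.9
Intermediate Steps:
q = -6999/253 (q = -24 + 3*(20/23 + 23/(-11)) = -24 + 3*(20*(1/23) + 23*(-1/11)) = -24 + 3*(20/23 - 23/11) = -24 + 3*(-309/253) = -24 - 927/253 = -6999/253 ≈ -27.664)
Z(13, -5) + 146*((q + (18 - 1*19)) + 10) = 13 + 146*((-6999/253 + (18 - 1*19)) + 10) = 13 + 146*((-6999/253 + (18 - 19)) + 10) = 13 + 146*((-6999/253 - 1) + 10) = 13 + 146*(-7252/253 + 10) = 13 + 146*(-4722/253) = 13 - 689412/253 = -686123/253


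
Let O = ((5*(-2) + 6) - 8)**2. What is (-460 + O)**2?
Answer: 99856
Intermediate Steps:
O = 144 (O = ((-10 + 6) - 8)**2 = (-4 - 8)**2 = (-12)**2 = 144)
(-460 + O)**2 = (-460 + 144)**2 = (-316)**2 = 99856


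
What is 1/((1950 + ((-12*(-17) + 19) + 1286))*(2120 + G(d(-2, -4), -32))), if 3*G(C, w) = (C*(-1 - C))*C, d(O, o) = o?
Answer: 1/7388424 ≈ 1.3535e-7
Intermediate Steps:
G(C, w) = C²*(-1 - C)/3 (G(C, w) = ((C*(-1 - C))*C)/3 = (C²*(-1 - C))/3 = C²*(-1 - C)/3)
1/((1950 + ((-12*(-17) + 19) + 1286))*(2120 + G(d(-2, -4), -32))) = 1/((1950 + ((-12*(-17) + 19) + 1286))*(2120 + (⅓)*(-4)²*(-1 - 1*(-4)))) = 1/((1950 + ((204 + 19) + 1286))*(2120 + (⅓)*16*(-1 + 4))) = 1/((1950 + (223 + 1286))*(2120 + (⅓)*16*3)) = 1/((1950 + 1509)*(2120 + 16)) = 1/(3459*2136) = 1/7388424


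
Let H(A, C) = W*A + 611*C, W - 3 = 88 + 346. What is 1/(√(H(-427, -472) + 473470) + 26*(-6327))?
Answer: -1406/231289825 - I/693869475 ≈ -6.079e-6 - 1.4412e-9*I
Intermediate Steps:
W = 437 (W = 3 + (88 + 346) = 3 + 434 = 437)
H(A, C) = 437*A + 611*C
1/(√(H(-427, -472) + 473470) + 26*(-6327)) = 1/(√((437*(-427) + 611*(-472)) + 473470) + 26*(-6327)) = 1/(√((-186599 - 288392) + 473470) - 164502) = 1/(√(-474991 + 473470) - 164502) = 1/(√(-1521) - 164502) = 1/(39*I - 164502) = 1/(-164502 + 39*I) = (-164502 - 39*I)/27060909525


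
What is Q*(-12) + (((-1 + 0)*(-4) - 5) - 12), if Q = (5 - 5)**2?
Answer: -13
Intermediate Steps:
Q = 0 (Q = 0**2 = 0)
Q*(-12) + (((-1 + 0)*(-4) - 5) - 12) = 0*(-12) + (((-1 + 0)*(-4) - 5) - 12) = 0 + ((-1*(-4) - 5) - 12) = 0 + ((4 - 5) - 12) = 0 + (-1 - 12) = 0 - 13 = -13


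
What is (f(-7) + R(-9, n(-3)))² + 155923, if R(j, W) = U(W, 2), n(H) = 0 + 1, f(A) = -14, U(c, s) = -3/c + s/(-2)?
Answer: 156247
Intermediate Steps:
U(c, s) = -3/c - s/2 (U(c, s) = -3/c + s*(-½) = -3/c - s/2)
n(H) = 1
R(j, W) = -1 - 3/W (R(j, W) = -3/W - ½*2 = -3/W - 1 = -1 - 3/W)
(f(-7) + R(-9, n(-3)))² + 155923 = (-14 + (-3 - 1*1)/1)² + 155923 = (-14 + 1*(-3 - 1))² + 155923 = (-14 + 1*(-4))² + 155923 = (-14 - 4)² + 155923 = (-18)² + 155923 = 324 + 155923 = 156247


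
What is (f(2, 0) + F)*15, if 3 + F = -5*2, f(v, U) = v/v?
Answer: -180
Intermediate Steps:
f(v, U) = 1
F = -13 (F = -3 - 5*2 = -3 - 10 = -13)
(f(2, 0) + F)*15 = (1 - 13)*15 = -12*15 = -180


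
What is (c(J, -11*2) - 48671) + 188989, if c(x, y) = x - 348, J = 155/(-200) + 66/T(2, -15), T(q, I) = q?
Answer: 5600089/40 ≈ 1.4000e+5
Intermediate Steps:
J = 1289/40 (J = 155/(-200) + 66/2 = 155*(-1/200) + 66*(1/2) = -31/40 + 33 = 1289/40 ≈ 32.225)
c(x, y) = -348 + x
(c(J, -11*2) - 48671) + 188989 = ((-348 + 1289/40) - 48671) + 188989 = (-12631/40 - 48671) + 188989 = -1959471/40 + 188989 = 5600089/40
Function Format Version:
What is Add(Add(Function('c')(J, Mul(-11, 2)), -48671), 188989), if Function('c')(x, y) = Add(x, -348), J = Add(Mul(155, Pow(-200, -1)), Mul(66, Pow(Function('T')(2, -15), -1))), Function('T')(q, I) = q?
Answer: Rational(5600089, 40) ≈ 1.4000e+5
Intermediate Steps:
J = Rational(1289, 40) (J = Add(Mul(155, Pow(-200, -1)), Mul(66, Pow(2, -1))) = Add(Mul(155, Rational(-1, 200)), Mul(66, Rational(1, 2))) = Add(Rational(-31, 40), 33) = Rational(1289, 40) ≈ 32.225)
Function('c')(x, y) = Add(-348, x)
Add(Add(Function('c')(J, Mul(-11, 2)), -48671), 188989) = Add(Add(Add(-348, Rational(1289, 40)), -48671), 188989) = Add(Add(Rational(-12631, 40), -48671), 188989) = Add(Rational(-1959471, 40), 188989) = Rational(5600089, 40)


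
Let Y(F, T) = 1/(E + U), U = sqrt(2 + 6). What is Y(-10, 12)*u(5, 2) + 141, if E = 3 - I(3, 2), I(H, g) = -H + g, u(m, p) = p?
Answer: 142 - sqrt(2)/2 ≈ 141.29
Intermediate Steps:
I(H, g) = g - H
U = 2*sqrt(2) (U = sqrt(8) = 2*sqrt(2) ≈ 2.8284)
E = 4 (E = 3 - (2 - 1*3) = 3 - (2 - 3) = 3 - 1*(-1) = 3 + 1 = 4)
Y(F, T) = 1/(4 + 2*sqrt(2))
Y(-10, 12)*u(5, 2) + 141 = (1/2 - sqrt(2)/4)*2 + 141 = (1 - sqrt(2)/2) + 141 = 142 - sqrt(2)/2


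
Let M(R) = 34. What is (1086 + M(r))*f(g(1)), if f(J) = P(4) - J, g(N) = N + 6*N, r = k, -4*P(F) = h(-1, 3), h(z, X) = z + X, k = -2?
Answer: -8400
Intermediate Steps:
h(z, X) = X + z
P(F) = -½ (P(F) = -(3 - 1)/4 = -¼*2 = -½)
r = -2
g(N) = 7*N
f(J) = -½ - J
(1086 + M(r))*f(g(1)) = (1086 + 34)*(-½ - 7) = 1120*(-½ - 1*7) = 1120*(-½ - 7) = 1120*(-15/2) = -8400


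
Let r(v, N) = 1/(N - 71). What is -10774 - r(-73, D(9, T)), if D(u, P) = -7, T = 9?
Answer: -840371/78 ≈ -10774.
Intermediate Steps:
r(v, N) = 1/(-71 + N)
-10774 - r(-73, D(9, T)) = -10774 - 1/(-71 - 7) = -10774 - 1/(-78) = -10774 - 1*(-1/78) = -10774 + 1/78 = -840371/78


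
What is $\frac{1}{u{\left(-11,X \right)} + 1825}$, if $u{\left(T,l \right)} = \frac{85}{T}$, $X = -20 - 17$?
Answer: $\frac{11}{19990} \approx 0.00055027$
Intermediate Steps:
$X = -37$
$\frac{1}{u{\left(-11,X \right)} + 1825} = \frac{1}{\frac{85}{-11} + 1825} = \frac{1}{85 \left(- \frac{1}{11}\right) + 1825} = \frac{1}{- \frac{85}{11} + 1825} = \frac{1}{\frac{19990}{11}} = \frac{11}{19990}$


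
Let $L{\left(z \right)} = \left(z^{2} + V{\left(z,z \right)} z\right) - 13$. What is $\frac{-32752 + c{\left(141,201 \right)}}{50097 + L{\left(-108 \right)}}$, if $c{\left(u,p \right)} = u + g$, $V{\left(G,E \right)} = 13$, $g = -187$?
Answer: $- \frac{16399}{30172} \approx -0.54352$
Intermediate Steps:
$L{\left(z \right)} = -13 + z^{2} + 13 z$ ($L{\left(z \right)} = \left(z^{2} + 13 z\right) - 13 = -13 + z^{2} + 13 z$)
$c{\left(u,p \right)} = -187 + u$ ($c{\left(u,p \right)} = u - 187 = -187 + u$)
$\frac{-32752 + c{\left(141,201 \right)}}{50097 + L{\left(-108 \right)}} = \frac{-32752 + \left(-187 + 141\right)}{50097 + \left(-13 + \left(-108\right)^{2} + 13 \left(-108\right)\right)} = \frac{-32752 - 46}{50097 - -10247} = - \frac{32798}{50097 + 10247} = - \frac{32798}{60344} = \left(-32798\right) \frac{1}{60344} = - \frac{16399}{30172}$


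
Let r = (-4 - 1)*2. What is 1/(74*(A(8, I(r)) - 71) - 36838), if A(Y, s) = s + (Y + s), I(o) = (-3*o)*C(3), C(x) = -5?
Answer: -1/63700 ≈ -1.5699e-5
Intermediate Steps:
r = -10 (r = -5*2 = -10)
I(o) = 15*o (I(o) = -3*o*(-5) = 15*o)
A(Y, s) = Y + 2*s
1/(74*(A(8, I(r)) - 71) - 36838) = 1/(74*((8 + 2*(15*(-10))) - 71) - 36838) = 1/(74*((8 + 2*(-150)) - 71) - 36838) = 1/(74*((8 - 300) - 71) - 36838) = 1/(74*(-292 - 71) - 36838) = 1/(74*(-363) - 36838) = 1/(-26862 - 36838) = 1/(-63700) = -1/63700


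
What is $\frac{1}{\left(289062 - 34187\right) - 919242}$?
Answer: $- \frac{1}{664367} \approx -1.5052 \cdot 10^{-6}$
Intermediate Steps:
$\frac{1}{\left(289062 - 34187\right) - 919242} = \frac{1}{254875 - 919242} = \frac{1}{-664367} = - \frac{1}{664367}$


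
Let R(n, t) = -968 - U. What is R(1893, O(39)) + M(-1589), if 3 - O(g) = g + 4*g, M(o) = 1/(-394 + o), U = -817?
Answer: -299434/1983 ≈ -151.00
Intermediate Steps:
O(g) = 3 - 5*g (O(g) = 3 - (g + 4*g) = 3 - 5*g)
R(n, t) = -151 (R(n, t) = -968 - 1*(-817) = -968 + 817 = -151)
R(1893, O(39)) + M(-1589) = -151 + 1/(-394 - 1589) = -151 + 1/(-1983) = -151 - 1/1983 = -299434/1983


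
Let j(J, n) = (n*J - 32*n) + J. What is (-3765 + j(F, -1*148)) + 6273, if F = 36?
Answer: 1952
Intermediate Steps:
j(J, n) = J - 32*n + J*n (j(J, n) = (J*n - 32*n) + J = (-32*n + J*n) + J = J - 32*n + J*n)
(-3765 + j(F, -1*148)) + 6273 = (-3765 + (36 - (-32)*148 + 36*(-1*148))) + 6273 = (-3765 + (36 - 32*(-148) + 36*(-148))) + 6273 = (-3765 + (36 + 4736 - 5328)) + 6273 = (-3765 - 556) + 6273 = -4321 + 6273 = 1952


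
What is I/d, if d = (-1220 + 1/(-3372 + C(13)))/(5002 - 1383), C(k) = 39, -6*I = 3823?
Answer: 15371170507/8132522 ≈ 1890.1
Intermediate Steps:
I = -3823/6 (I = -⅙*3823 = -3823/6 ≈ -637.17)
d = -4066261/12062127 (d = (-1220 + 1/(-3372 + 39))/(5002 - 1383) = (-1220 + 1/(-3333))/3619 = (-1220 - 1/3333)*(1/3619) = -4066261/3333*1/3619 = -4066261/12062127 ≈ -0.33711)
I/d = -3823/(6*(-4066261/12062127)) = -3823/6*(-12062127/4066261) = 15371170507/8132522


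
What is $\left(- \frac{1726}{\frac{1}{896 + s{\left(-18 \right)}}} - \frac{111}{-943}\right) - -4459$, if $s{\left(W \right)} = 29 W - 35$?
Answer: $- \frac{547557554}{943} \approx -5.8066 \cdot 10^{5}$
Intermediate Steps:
$s{\left(W \right)} = -35 + 29 W$
$\left(- \frac{1726}{\frac{1}{896 + s{\left(-18 \right)}}} - \frac{111}{-943}\right) - -4459 = \left(- \frac{1726}{\frac{1}{896 + \left(-35 + 29 \left(-18\right)\right)}} - \frac{111}{-943}\right) - -4459 = \left(- \frac{1726}{\frac{1}{896 - 557}} - - \frac{111}{943}\right) + 4459 = \left(- \frac{1726}{\frac{1}{896 - 557}} + \frac{111}{943}\right) + 4459 = \left(- \frac{1726}{\frac{1}{339}} + \frac{111}{943}\right) + 4459 = \left(- 1726 \frac{1}{\frac{1}{339}} + \frac{111}{943}\right) + 4459 = \left(\left(-1726\right) 339 + \frac{111}{943}\right) + 4459 = \left(-585114 + \frac{111}{943}\right) + 4459 = - \frac{551762391}{943} + 4459 = - \frac{547557554}{943}$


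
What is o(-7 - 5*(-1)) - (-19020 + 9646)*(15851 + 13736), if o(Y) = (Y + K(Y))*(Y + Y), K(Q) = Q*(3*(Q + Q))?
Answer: 277348450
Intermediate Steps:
K(Q) = 6*Q² (K(Q) = Q*(3*(2*Q)) = Q*(6*Q) = 6*Q²)
o(Y) = 2*Y*(Y + 6*Y²) (o(Y) = (Y + 6*Y²)*(Y + Y) = (Y + 6*Y²)*(2*Y) = 2*Y*(Y + 6*Y²))
o(-7 - 5*(-1)) - (-19020 + 9646)*(15851 + 13736) = (-7 - 5*(-1))²*(2 + 12*(-7 - 5*(-1))) - (-19020 + 9646)*(15851 + 13736) = (-7 + 5)²*(2 + 12*(-7 + 5)) - (-9374)*29587 = (-2)²*(2 + 12*(-2)) - 1*(-277348538) = 4*(2 - 24) + 277348538 = 4*(-22) + 277348538 = -88 + 277348538 = 277348450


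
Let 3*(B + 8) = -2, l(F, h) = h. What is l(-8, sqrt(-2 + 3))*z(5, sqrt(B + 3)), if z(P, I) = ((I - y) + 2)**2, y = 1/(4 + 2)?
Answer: -83/36 + 11*I*sqrt(51)/9 ≈ -2.3056 + 8.7284*I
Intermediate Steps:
B = -26/3 (B = -8 + (1/3)*(-2) = -8 - 2/3 = -26/3 ≈ -8.6667)
y = 1/6 ≈ 0.16667
z(P, I) = (11/6 + I)**2 (z(P, I) = ((I - 1*1/6) + 2)**2 = ((I - 1/6) + 2)**2 = ((-1/6 + I) + 2)**2 = (11/6 + I)**2)
l(-8, sqrt(-2 + 3))*z(5, sqrt(B + 3)) = sqrt(-2 + 3)*((11 + 6*sqrt(-26/3 + 3))**2/36) = sqrt(1)*((11 + 6*sqrt(-17/3))**2/36) = 1*((11 + 6*(I*sqrt(51)/3))**2/36) = 1*((11 + 2*I*sqrt(51))**2/36) = (11 + 2*I*sqrt(51))**2/36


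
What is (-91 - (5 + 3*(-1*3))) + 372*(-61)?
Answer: -22779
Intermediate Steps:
(-91 - (5 + 3*(-1*3))) + 372*(-61) = (-91 - (5 + 3*(-3))) - 22692 = (-91 - (5 - 9)) - 22692 = (-91 - 1*(-4)) - 22692 = (-91 + 4) - 22692 = -87 - 22692 = -22779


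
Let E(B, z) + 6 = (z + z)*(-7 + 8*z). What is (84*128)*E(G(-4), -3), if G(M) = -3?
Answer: 1935360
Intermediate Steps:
E(B, z) = -6 + 2*z*(-7 + 8*z) (E(B, z) = -6 + (z + z)*(-7 + 8*z) = -6 + (2*z)*(-7 + 8*z) = -6 + 2*z*(-7 + 8*z))
(84*128)*E(G(-4), -3) = (84*128)*(-6 - 14*(-3) + 16*(-3)²) = 10752*(-6 + 42 + 16*9) = 10752*(-6 + 42 + 144) = 10752*180 = 1935360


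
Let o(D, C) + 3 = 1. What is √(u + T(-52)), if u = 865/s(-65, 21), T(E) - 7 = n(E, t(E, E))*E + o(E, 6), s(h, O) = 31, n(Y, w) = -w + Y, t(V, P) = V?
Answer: 2*√7905/31 ≈ 5.7361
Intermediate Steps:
o(D, C) = -2 (o(D, C) = -3 + 1 = -2)
n(Y, w) = Y - w
T(E) = 5 (T(E) = 7 + ((E - E)*E - 2) = 7 + (0*E - 2) = 7 + (0 - 2) = 7 - 2 = 5)
u = 865/31 ≈ 27.903
√(u + T(-52)) = √(865/31 + 5) = √(1020/31) = 2*√7905/31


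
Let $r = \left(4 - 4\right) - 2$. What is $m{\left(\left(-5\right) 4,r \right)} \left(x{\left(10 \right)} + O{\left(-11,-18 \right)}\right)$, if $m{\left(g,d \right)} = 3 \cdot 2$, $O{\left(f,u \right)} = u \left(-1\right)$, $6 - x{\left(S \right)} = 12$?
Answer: $72$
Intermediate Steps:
$x{\left(S \right)} = -6$ ($x{\left(S \right)} = 6 - 12 = -6$)
$O{\left(f,u \right)} = - u$
$r = -2$ ($r = 0 - 2 = -2$)
$m{\left(g,d \right)} = 6$
$m{\left(\left(-5\right) 4,r \right)} \left(x{\left(10 \right)} + O{\left(-11,-18 \right)}\right) = 6 \left(-6 - -18\right) = 6 \left(-6 + 18\right) = 6 \cdot 12 = 72$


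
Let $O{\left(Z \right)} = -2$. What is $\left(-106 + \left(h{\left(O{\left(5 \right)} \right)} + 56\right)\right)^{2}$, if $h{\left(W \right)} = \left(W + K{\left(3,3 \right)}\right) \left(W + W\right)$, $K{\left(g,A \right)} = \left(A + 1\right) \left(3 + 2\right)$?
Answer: $14884$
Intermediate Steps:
$K{\left(g,A \right)} = 5 + 5 A$ ($K{\left(g,A \right)} = \left(1 + A\right) 5 = 5 + 5 A$)
$h{\left(W \right)} = 2 W \left(20 + W\right)$ ($h{\left(W \right)} = \left(W + \left(5 + 5 \cdot 3\right)\right) \left(W + W\right) = \left(W + \left(5 + 15\right)\right) 2 W = \left(W + 20\right) 2 W = \left(20 + W\right) 2 W = 2 W \left(20 + W\right)$)
$\left(-106 + \left(h{\left(O{\left(5 \right)} \right)} + 56\right)\right)^{2} = \left(-106 + \left(2 \left(-2\right) \left(20 - 2\right) + 56\right)\right)^{2} = \left(-106 + \left(2 \left(-2\right) 18 + 56\right)\right)^{2} = \left(-106 + \left(-72 + 56\right)\right)^{2} = \left(-106 - 16\right)^{2} = \left(-122\right)^{2} = 14884$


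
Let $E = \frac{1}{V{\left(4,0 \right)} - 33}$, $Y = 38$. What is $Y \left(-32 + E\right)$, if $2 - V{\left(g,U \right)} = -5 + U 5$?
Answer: $- \frac{15827}{13} \approx -1217.5$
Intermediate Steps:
$V{\left(g,U \right)} = 7 - 5 U$ ($V{\left(g,U \right)} = 2 - \left(-5 + U 5\right) = 2 - \left(-5 + 5 U\right) = 7 - 5 U$)
$E = - \frac{1}{26}$ ($E = \frac{1}{\left(7 - 0\right) - 33} = \frac{1}{\left(7 + 0\right) - 33} = \frac{1}{7 - 33} = \frac{1}{-26} = - \frac{1}{26} \approx -0.038462$)
$Y \left(-32 + E\right) = 38 \left(-32 - \frac{1}{26}\right) = 38 \left(- \frac{833}{26}\right) = - \frac{15827}{13}$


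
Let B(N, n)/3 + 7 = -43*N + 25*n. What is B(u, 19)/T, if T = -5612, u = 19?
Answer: 1047/5612 ≈ 0.18656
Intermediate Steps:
B(N, n) = -21 - 129*N + 75*n (B(N, n) = -21 + 3*(-43*N + 25*n) = -21 + (-129*N + 75*n) = -21 - 129*N + 75*n)
B(u, 19)/T = (-21 - 129*19 + 75*19)/(-5612) = (-21 - 2451 + 1425)*(-1/5612) = -1047*(-1/5612) = 1047/5612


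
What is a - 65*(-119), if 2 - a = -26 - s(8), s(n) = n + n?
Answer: 7779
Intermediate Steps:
s(n) = 2*n
a = 44 (a = 2 - (-26 - 2*8) = 2 - (-26 - 1*16) = 2 - (-26 - 16) = 2 - 1*(-42) = 2 + 42 = 44)
a - 65*(-119) = 44 - 65*(-119) = 44 + 7735 = 7779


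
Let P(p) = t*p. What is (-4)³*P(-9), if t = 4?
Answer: 2304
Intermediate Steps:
P(p) = 4*p
(-4)³*P(-9) = (-4)³*(4*(-9)) = -64*(-36) = 2304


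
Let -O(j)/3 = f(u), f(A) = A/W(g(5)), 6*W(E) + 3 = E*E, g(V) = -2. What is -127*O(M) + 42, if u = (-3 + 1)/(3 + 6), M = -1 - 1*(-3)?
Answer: -466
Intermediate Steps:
M = 2 (M = -1 + 3 = 2)
u = -2/9 ≈ -0.22222
W(E) = -½ + E²/6 (W(E) = -½ + (E*E)/6 = -½ + E²/6)
f(A) = 6*A (f(A) = A/(-½ + (⅙)*(-2)²) = A/(-½ + (⅙)*4) = A/(-½ + ⅔) = A/(⅙) = A*6 = 6*A)
O(j) = 4 (O(j) = -18*(-2)/9 = -3*(-4/3) = 4)
-127*O(M) + 42 = -127*4 + 42 = -508 + 42 = -466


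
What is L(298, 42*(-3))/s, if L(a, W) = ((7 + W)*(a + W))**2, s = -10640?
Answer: -3740527/95 ≈ -39374.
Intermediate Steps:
L(a, W) = (7 + W)**2*(W + a)**2 (L(a, W) = ((7 + W)*(W + a))**2 = (7 + W)**2*(W + a)**2)
L(298, 42*(-3))/s = ((7 + 42*(-3))**2*(42*(-3) + 298)**2)/(-10640) = ((7 - 126)**2*(-126 + 298)**2)*(-1/10640) = ((-119)**2*172**2)*(-1/10640) = (14161*29584)*(-1/10640) = 418939024*(-1/10640) = -3740527/95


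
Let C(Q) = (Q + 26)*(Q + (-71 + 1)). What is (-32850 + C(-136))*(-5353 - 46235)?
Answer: 525681720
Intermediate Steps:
C(Q) = (-70 + Q)*(26 + Q) (C(Q) = (26 + Q)*(Q - 70) = (26 + Q)*(-70 + Q) = (-70 + Q)*(26 + Q))
(-32850 + C(-136))*(-5353 - 46235) = (-32850 + (-1820 + (-136)² - 44*(-136)))*(-5353 - 46235) = (-32850 + (-1820 + 18496 + 5984))*(-51588) = (-32850 + 22660)*(-51588) = -10190*(-51588) = 525681720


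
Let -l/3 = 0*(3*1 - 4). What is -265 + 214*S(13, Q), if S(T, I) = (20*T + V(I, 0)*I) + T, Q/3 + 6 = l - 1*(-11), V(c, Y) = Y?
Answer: 58157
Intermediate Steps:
l = 0 (l = -0*(3*1 - 4) = -0*(3 - 4) = -0*(-1) = -3*0 = 0)
Q = 15 (Q = -18 + 3*(0 - 1*(-11)) = -18 + 3*(0 + 11) = -18 + 3*11 = -18 + 33 = 15)
S(T, I) = 21*T (S(T, I) = (20*T + 0*I) + T = (20*T + 0) + T = 20*T + T = 21*T)
-265 + 214*S(13, Q) = -265 + 214*(21*13) = -265 + 214*273 = -265 + 58422 = 58157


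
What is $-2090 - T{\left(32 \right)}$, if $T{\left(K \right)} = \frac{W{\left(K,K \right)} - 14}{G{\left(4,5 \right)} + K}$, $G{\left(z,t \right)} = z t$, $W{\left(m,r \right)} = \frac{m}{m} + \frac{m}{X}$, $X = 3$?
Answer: $- \frac{326033}{156} \approx -2090.0$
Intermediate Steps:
$W{\left(m,r \right)} = 1 + \frac{m}{3}$ ($W{\left(m,r \right)} = \frac{m}{m} + \frac{m}{3} = 1 + m \frac{1}{3} = 1 + \frac{m}{3}$)
$G{\left(z,t \right)} = t z$
$T{\left(K \right)} = \frac{-13 + \frac{K}{3}}{20 + K}$ ($T{\left(K \right)} = \frac{\left(1 + \frac{K}{3}\right) - 14}{5 \cdot 4 + K} = \frac{-13 + \frac{K}{3}}{20 + K}$)
$-2090 - T{\left(32 \right)} = -2090 - \frac{-39 + 32}{3 \left(20 + 32\right)} = -2090 - \frac{1}{3} \cdot \frac{1}{52} \left(-7\right) = -2090 - - \frac{7}{156} = -2090 + \frac{7}{156} = - \frac{326033}{156}$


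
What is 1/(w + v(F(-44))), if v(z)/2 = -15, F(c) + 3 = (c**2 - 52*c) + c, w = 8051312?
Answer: 1/8051282 ≈ 1.2420e-7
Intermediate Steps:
F(c) = -3 + c**2 - 51*c (F(c) = -3 + ((c**2 - 52*c) + c) = -3 + (c**2 - 51*c) = -3 + c**2 - 51*c)
v(z) = -30 (v(z) = 2*(-15) = -30)
1/(w + v(F(-44))) = 1/(8051312 - 30) = 1/8051282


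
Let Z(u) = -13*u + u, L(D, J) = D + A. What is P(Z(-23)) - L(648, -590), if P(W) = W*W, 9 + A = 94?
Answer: 75443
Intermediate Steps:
A = 85 (A = -9 + 94 = 85)
L(D, J) = 85 + D (L(D, J) = D + 85 = 85 + D)
Z(u) = -12*u
P(W) = W²
P(Z(-23)) - L(648, -590) = (-12*(-23))² - (85 + 648) = 276² - 1*733 = 76176 - 733 = 75443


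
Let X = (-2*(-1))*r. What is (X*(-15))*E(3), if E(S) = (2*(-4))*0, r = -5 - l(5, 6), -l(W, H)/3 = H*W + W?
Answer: 0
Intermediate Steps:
l(W, H) = -3*W - 3*H*W (l(W, H) = -3*(H*W + W) = -3*(W + H*W) = -3*W - 3*H*W)
r = 100 (r = -5 - (-3)*5*(1 + 6) = -5 - (-3)*5*7 = -5 - 1*(-105) = -5 + 105 = 100)
E(S) = 0 (E(S) = -8*0 = 0)
X = 200 (X = -2*(-1)*100 = 2*100 = 200)
(X*(-15))*E(3) = (200*(-15))*0 = -3000*0 = 0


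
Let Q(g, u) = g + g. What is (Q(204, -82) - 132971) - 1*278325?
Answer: -410888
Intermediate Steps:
Q(g, u) = 2*g
(Q(204, -82) - 132971) - 1*278325 = (2*204 - 132971) - 1*278325 = (408 - 132971) - 278325 = -132563 - 278325 = -410888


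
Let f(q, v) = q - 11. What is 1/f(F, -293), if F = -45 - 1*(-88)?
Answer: 1/32 ≈ 0.031250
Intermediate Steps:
F = 43 (F = -45 + 88 = 43)
f(q, v) = -11 + q
1/f(F, -293) = 1/(-11 + 43) = 1/32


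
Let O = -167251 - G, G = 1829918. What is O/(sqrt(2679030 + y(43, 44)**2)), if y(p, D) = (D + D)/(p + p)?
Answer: -85878267*sqrt(4953528406)/4953528406 ≈ -1220.2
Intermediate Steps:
y(p, D) = D/p (y(p, D) = (2*D)/((2*p)) = (2*D)*(1/(2*p)) = D/p)
O = -1997169 (O = -167251 - 1*1829918 = -167251 - 1829918 = -1997169)
O/(sqrt(2679030 + y(43, 44)**2)) = -1997169/sqrt(2679030 + (44/43)**2) = -1997169/sqrt(2679030 + 1936/1849) = -1997169*43*sqrt(4953528406)/4953528406 = -85878267*sqrt(4953528406)/4953528406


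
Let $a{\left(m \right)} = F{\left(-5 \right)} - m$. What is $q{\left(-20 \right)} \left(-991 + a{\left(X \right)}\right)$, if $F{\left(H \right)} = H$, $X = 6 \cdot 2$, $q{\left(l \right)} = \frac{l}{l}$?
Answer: $-1008$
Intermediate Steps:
$q{\left(l \right)} = 1$
$X = 12$
$a{\left(m \right)} = -5 - m$
$q{\left(-20 \right)} \left(-991 + a{\left(X \right)}\right) = 1 \left(-991 - 17\right) = 1 \left(-1008\right) = -1008$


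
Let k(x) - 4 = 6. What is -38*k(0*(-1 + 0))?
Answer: -380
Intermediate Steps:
k(x) = 10 (k(x) = 4 + 6 = 10)
-38*k(0*(-1 + 0)) = -38*10 = -380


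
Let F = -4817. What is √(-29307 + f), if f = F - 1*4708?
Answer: 4*I*√2427 ≈ 197.06*I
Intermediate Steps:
f = -9525 (f = -4817 - 1*4708 = -4817 - 4708 = -9525)
√(-29307 + f) = √(-29307 - 9525) = √(-38832) = 4*I*√2427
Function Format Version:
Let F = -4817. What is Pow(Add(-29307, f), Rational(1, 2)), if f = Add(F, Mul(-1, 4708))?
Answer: Mul(4, I, Pow(2427, Rational(1, 2))) ≈ Mul(197.06, I)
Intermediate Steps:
f = -9525 (f = Add(-4817, Mul(-1, 4708)) = Add(-4817, -4708) = -9525)
Pow(Add(-29307, f), Rational(1, 2)) = Pow(Add(-29307, -9525), Rational(1, 2)) = Pow(-38832, Rational(1, 2)) = Mul(4, I, Pow(2427, Rational(1, 2)))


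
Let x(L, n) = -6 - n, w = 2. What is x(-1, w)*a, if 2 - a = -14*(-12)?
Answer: 1328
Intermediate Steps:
a = -166 (a = 2 - (-14)*(-12) = 2 - 1*168 = 2 - 168 = -166)
x(-1, w)*a = (-6 - 1*2)*(-166) = (-6 - 2)*(-166) = -8*(-166) = 1328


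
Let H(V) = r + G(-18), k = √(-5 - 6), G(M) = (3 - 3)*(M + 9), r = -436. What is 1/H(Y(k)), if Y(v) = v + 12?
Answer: -1/436 ≈ -0.0022936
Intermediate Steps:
G(M) = 0 (G(M) = 0*(9 + M) = 0)
k = I*√11 (k = √(-11) = I*√11 ≈ 3.3166*I)
Y(v) = 12 + v
H(V) = -436 (H(V) = -436 + 0 = -436)
1/H(Y(k)) = 1/(-436) = -1/436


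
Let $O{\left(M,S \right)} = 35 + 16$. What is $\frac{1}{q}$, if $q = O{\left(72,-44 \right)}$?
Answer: $\frac{1}{51} \approx 0.019608$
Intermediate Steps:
$O{\left(M,S \right)} = 51$
$q = 51$
$\frac{1}{q} = \frac{1}{51}$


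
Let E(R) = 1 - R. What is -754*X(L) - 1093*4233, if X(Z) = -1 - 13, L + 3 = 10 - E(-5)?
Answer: -4616113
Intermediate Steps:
L = 1 (L = -3 + (10 - (1 - 1*(-5))) = -3 + (10 - (1 + 5)) = -3 + (10 - 1*6) = -3 + (10 - 6) = -3 + 4 = 1)
X(Z) = -14
-754*X(L) - 1093*4233 = -754*(-14) - 1093*4233 = 10556 - 1*4626669 = 10556 - 4626669 = -4616113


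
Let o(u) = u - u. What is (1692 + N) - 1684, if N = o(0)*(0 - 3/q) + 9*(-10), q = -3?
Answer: -82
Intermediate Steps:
o(u) = 0
N = -90 (N = 0*(0 - 3/(-3)) + 9*(-10) = 0*(0 - 3*(-⅓)) - 90 = 0*(0 + 1) - 90 = 0*1 - 90 = 0 - 90 = -90)
(1692 + N) - 1684 = (1692 - 90) - 1684 = 1602 - 1684 = -82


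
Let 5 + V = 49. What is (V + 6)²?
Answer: 2500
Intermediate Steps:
V = 44 (V = -5 + 49 = 44)
(V + 6)² = (44 + 6)² = 50² = 2500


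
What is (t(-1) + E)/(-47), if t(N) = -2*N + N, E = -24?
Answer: 23/47 ≈ 0.48936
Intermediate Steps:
t(N) = -N
(t(-1) + E)/(-47) = (-1*(-1) - 24)/(-47) = -(1 - 24)/47 = -1/47*(-23) = 23/47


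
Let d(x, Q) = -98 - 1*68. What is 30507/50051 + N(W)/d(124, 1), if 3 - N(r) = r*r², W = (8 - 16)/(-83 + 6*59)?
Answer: 97801092550487/165359335958126 ≈ 0.59145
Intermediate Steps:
d(x, Q) = -166 (d(x, Q) = -98 - 68 = -166)
W = -8/271 (W = -8/(-83 + 354) = -8/271 ≈ -0.029520)
N(r) = 3 - r³ (N(r) = 3 - r*r² = 3 - r³)
30507/50051 + N(W)/d(124, 1) = 30507/50051 + (3 - (-8/271)³)/(-166) = 30507*(1/50051) + (3 - 1*(-512/19902511))*(-1/166) = 30507/50051 + (3 + 512/19902511)*(-1/166) = 30507/50051 + (59708045/19902511)*(-1/166) = 30507/50051 - 59708045/3303816826 = 97801092550487/165359335958126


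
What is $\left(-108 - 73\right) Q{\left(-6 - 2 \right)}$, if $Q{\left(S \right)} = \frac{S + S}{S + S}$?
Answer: $-181$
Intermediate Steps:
$Q{\left(S \right)} = 1$ ($Q{\left(S \right)} = \frac{2 S}{2 S} = 2 S \frac{1}{2 S} = 1$)
$\left(-108 - 73\right) Q{\left(-6 - 2 \right)} = \left(-108 - 73\right) 1 = \left(-181\right) 1 = -181$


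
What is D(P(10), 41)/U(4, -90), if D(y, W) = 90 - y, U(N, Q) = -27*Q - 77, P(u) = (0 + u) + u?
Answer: 70/2353 ≈ 0.029749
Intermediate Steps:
P(u) = 2*u (P(u) = u + u = 2*u)
U(N, Q) = -77 - 27*Q
D(P(10), 41)/U(4, -90) = (90 - 2*10)/(-77 - 27*(-90)) = (90 - 1*20)/(-77 + 2430) = (90 - 20)/2353 = 70*(1/2353) = 70/2353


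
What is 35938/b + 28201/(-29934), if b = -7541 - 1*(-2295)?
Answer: -611855269/78516882 ≈ -7.7927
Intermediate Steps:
b = -5246 (b = -7541 + 2295 = -5246)
35938/b + 28201/(-29934) = 35938/(-5246) + 28201/(-29934) = 35938*(-1/5246) + 28201*(-1/29934) = -17969/2623 - 28201/29934 = -611855269/78516882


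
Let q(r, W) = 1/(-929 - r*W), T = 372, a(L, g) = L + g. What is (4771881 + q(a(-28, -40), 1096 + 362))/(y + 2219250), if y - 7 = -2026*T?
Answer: 468670292416/143942430775 ≈ 3.2560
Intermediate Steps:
y = -753665 (y = 7 - 2026*372 = 7 - 753672 = -753665)
q(r, W) = 1/(-929 - W*r)
(4771881 + q(a(-28, -40), 1096 + 362))/(y + 2219250) = (4771881 - 1/(929 + (1096 + 362)*(-28 - 40)))/(-753665 + 2219250) = (4771881 - 1/(929 + 1458*(-68)))/1465585 = (4771881 - 1/(929 - 99144))*(1/1465585) = (4771881 - 1/(-98215))*(1/1465585) = (4771881 - 1*(-1/98215))*(1/1465585) = (4771881 + 1/98215)*(1/1465585) = (468670292416/98215)*(1/1465585) = 468670292416/143942430775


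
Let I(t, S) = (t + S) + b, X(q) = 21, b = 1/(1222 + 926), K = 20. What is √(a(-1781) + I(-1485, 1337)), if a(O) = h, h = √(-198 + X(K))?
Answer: √(-170713911 + 1153476*I*√177)/1074 ≈ 0.54625 + 12.178*I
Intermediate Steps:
b = 1/2148 ≈ 0.00046555
h = I*√177 (h = √(-198 + 21) = √(-177) = I*√177 ≈ 13.304*I)
I(t, S) = 1/2148 + S + t (I(t, S) = (t + S) + 1/2148 = (S + t) + 1/2148 = 1/2148 + S + t)
a(O) = I*√177
√(a(-1781) + I(-1485, 1337)) = √(I*√177 + (1/2148 + 1337 - 1485)) = √(I*√177 - 317903/2148) = √(-317903/2148 + I*√177)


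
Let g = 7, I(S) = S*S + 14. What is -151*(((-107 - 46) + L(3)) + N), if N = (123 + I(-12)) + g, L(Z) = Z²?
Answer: -21744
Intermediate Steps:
I(S) = 14 + S² (I(S) = S² + 14 = 14 + S²)
N = 288 (N = (123 + (14 + (-12)²)) + 7 = (123 + (14 + 144)) + 7 = (123 + 158) + 7 = 281 + 7 = 288)
-151*(((-107 - 46) + L(3)) + N) = -151*(((-107 - 46) + 3²) + 288) = -151*((-153 + 9) + 288) = -151*(-144 + 288) = -151*144 = -21744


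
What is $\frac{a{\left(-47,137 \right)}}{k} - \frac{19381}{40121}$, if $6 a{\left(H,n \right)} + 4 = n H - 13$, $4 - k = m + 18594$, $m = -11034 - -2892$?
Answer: $- \frac{39830623}{104796052} \approx -0.38008$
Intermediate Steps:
$m = -8142$ ($m = -11034 + 2892 = -8142$)
$k = -10448$ ($k = 4 - \left(-8142 + 18594\right) = 4 - 10452 = -10448$)
$a{\left(H,n \right)} = - \frac{17}{6} + \frac{H n}{6}$ ($a{\left(H,n \right)} = - \frac{2}{3} + \frac{n H - 13}{6} = - \frac{2}{3} + \frac{H n - 13}{6} = - \frac{2}{3} + \frac{-13 + H n}{6} = - \frac{2}{3} + \left(- \frac{13}{6} + \frac{H n}{6}\right) = - \frac{17}{6} + \frac{H n}{6}$)
$\frac{a{\left(-47,137 \right)}}{k} - \frac{19381}{40121} = \frac{- \frac{17}{6} + \frac{1}{6} \left(-47\right) 137}{-10448} - \frac{19381}{40121} = \left(- \frac{17}{6} - \frac{6439}{6}\right) \left(- \frac{1}{10448}\right) - \frac{19381}{40121} = \left(-1076\right) \left(- \frac{1}{10448}\right) - \frac{19381}{40121} = \frac{269}{2612} - \frac{19381}{40121} = - \frac{39830623}{104796052}$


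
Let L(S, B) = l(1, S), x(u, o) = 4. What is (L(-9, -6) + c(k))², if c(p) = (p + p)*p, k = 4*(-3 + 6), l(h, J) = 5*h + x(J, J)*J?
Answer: 66049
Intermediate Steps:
l(h, J) = 4*J + 5*h (l(h, J) = 5*h + 4*J = 4*J + 5*h)
L(S, B) = 5 + 4*S (L(S, B) = 4*S + 5*1 = 4*S + 5 = 5 + 4*S)
k = 12 (k = 4*3 = 12)
c(p) = 2*p² (c(p) = (2*p)*p = 2*p²)
(L(-9, -6) + c(k))² = ((5 + 4*(-9)) + 2*12²)² = ((5 - 36) + 2*144)² = (-31 + 288)² = 257² = 66049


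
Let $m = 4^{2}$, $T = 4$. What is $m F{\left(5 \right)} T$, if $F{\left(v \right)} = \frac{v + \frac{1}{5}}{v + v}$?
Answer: $\frac{832}{25} \approx 33.28$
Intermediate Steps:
$F{\left(v \right)} = \frac{\frac{1}{5} + v}{2 v}$ ($F{\left(v \right)} = \frac{v + \frac{1}{5}}{2 v} = \left(\frac{1}{5} + v\right) \frac{1}{2 v} = \frac{\frac{1}{5} + v}{2 v}$)
$m = 16$
$m F{\left(5 \right)} T = 16 \frac{1 + 5 \cdot 5}{10 \cdot 5} \cdot 4 = 16 \cdot \frac{1}{10} \cdot \frac{1}{5} \left(1 + 25\right) 4 = 16 \cdot \frac{1}{10} \cdot \frac{1}{5} \cdot 26 \cdot 4 = 16 \cdot \frac{13}{25} \cdot 4 = \frac{208}{25} \cdot 4 = \frac{832}{25}$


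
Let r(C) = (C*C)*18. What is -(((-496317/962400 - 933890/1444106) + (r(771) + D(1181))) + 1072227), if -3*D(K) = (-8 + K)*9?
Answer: -2726025367744668133/231634602400 ≈ -1.1769e+7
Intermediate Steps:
D(K) = 24 - 3*K (D(K) = -(-8 + K)*9/3 = -(-72 + 9*K)/3 = 24 - 3*K)
r(C) = 18*C² (r(C) = C²*18 = 18*C²)
-(((-496317/962400 - 933890/1444106) + (r(771) + D(1181))) + 1072227) = -(((-496317/962400 - 933890/1444106) + (18*771² + (24 - 3*1181))) + 1072227) = -(((-496317*1/962400 - 933890*1/1444106) + (18*594441 + (24 - 3543))) + 1072227) = -(((-165439/320800 - 466945/722053) + (10699938 - 3519)) + 1072227) = -((-269251682267/231634602400 + 10696419) + 1072227) = -(2477660492917123333/231634602400 + 1072227) = -1*2726025367744668133/231634602400 = -2726025367744668133/231634602400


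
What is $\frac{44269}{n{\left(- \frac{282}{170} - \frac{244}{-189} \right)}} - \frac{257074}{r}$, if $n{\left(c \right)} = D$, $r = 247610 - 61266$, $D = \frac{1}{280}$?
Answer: $\frac{1154896626503}{93172} \approx 1.2395 \cdot 10^{7}$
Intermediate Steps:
$D = \frac{1}{280} \approx 0.0035714$
$r = 186344$
$n{\left(c \right)} = \frac{1}{280}$
$\frac{44269}{n{\left(- \frac{282}{170} - \frac{244}{-189} \right)}} - \frac{257074}{r} = 44269 \frac{1}{\frac{1}{280}} - \frac{257074}{186344} = 44269 \cdot 280 - \frac{128537}{93172} = 12395320 - \frac{128537}{93172} = \frac{1154896626503}{93172}$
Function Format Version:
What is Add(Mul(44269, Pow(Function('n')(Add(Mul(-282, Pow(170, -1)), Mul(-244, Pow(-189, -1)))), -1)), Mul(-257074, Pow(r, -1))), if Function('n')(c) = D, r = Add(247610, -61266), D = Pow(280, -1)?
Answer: Rational(1154896626503, 93172) ≈ 1.2395e+7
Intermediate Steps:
D = Rational(1, 280) ≈ 0.0035714
r = 186344
Function('n')(c) = Rational(1, 280)
Add(Mul(44269, Pow(Function('n')(Add(Mul(-282, Pow(170, -1)), Mul(-244, Pow(-189, -1)))), -1)), Mul(-257074, Pow(r, -1))) = Add(Mul(44269, Pow(Rational(1, 280), -1)), Mul(-257074, Pow(186344, -1))) = Add(Mul(44269, 280), Mul(-257074, Rational(1, 186344))) = Add(12395320, Rational(-128537, 93172)) = Rational(1154896626503, 93172)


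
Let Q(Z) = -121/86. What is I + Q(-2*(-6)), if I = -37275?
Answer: -3205771/86 ≈ -37276.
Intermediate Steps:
Q(Z) = -121/86 (Q(Z) = -121*1/86 = -121/86)
I + Q(-2*(-6)) = -37275 - 121/86 = -3205771/86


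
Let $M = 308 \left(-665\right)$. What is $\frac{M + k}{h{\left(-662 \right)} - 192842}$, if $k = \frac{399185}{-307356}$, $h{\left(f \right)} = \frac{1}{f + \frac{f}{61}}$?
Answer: $\frac{645961298432405}{608181231248451} \approx 1.0621$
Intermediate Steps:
$h{\left(f \right)} = \frac{61}{62 f}$ ($h{\left(f \right)} = \frac{1}{f + f \frac{1}{61}} = \frac{1}{f + \frac{f}{61}} = \frac{1}{\frac{62}{61} f} = \frac{61}{62 f}$)
$M = -204820$
$k = - \frac{399185}{307356}$ ($k = 399185 \left(- \frac{1}{307356}\right) = - \frac{399185}{307356} \approx -1.2988$)
$\frac{M + k}{h{\left(-662 \right)} - 192842} = \frac{-204820 - \frac{399185}{307356}}{\frac{61}{62 \left(-662\right)} - 192842} = - \frac{62953055105}{307356 \left(\frac{61}{62} \left(- \frac{1}{662}\right) - 192842\right)} = - \frac{62953055105}{307356 \left(- \frac{61}{41044} - 192842\right)} = - \frac{62953055105}{307356 \left(- \frac{7915007109}{41044}\right)} = \left(- \frac{62953055105}{307356}\right) \left(- \frac{41044}{7915007109}\right) = \frac{645961298432405}{608181231248451}$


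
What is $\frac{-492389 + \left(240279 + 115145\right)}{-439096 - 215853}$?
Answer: $\frac{136965}{654949} \approx 0.20912$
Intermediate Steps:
$\frac{-492389 + \left(240279 + 115145\right)}{-439096 - 215853} = \frac{-492389 + 355424}{-654949} = \left(-136965\right) \left(- \frac{1}{654949}\right) = \frac{136965}{654949}$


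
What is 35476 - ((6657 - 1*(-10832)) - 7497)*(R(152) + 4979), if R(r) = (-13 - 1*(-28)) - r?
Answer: -48345788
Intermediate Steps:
R(r) = 15 - r (R(r) = (-13 + 28) - r = 15 - r)
35476 - ((6657 - 1*(-10832)) - 7497)*(R(152) + 4979) = 35476 - ((6657 - 1*(-10832)) - 7497)*((15 - 1*152) + 4979) = 35476 - ((6657 + 10832) - 7497)*((15 - 152) + 4979) = 35476 - (17489 - 7497)*(-137 + 4979) = 35476 - 9992*4842 = 35476 - 1*48381264 = 35476 - 48381264 = -48345788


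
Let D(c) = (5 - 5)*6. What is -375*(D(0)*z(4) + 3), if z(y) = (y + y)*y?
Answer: -1125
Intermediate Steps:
D(c) = 0 (D(c) = 0*6 = 0)
z(y) = 2*y² (z(y) = (2*y)*y = 2*y²)
-375*(D(0)*z(4) + 3) = -375*(0*(2*4²) + 3) = -375*(0*(2*16) + 3) = -375*(0*32 + 3) = -375*(0 + 3) = -375*3 = -1125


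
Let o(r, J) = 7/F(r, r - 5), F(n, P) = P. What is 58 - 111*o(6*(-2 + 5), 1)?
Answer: -23/13 ≈ -1.7692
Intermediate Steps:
o(r, J) = 7/(-5 + r) (o(r, J) = 7/(r - 5) = 7/(-5 + r))
58 - 111*o(6*(-2 + 5), 1) = 58 - 777/(-5 + 6*(-2 + 5)) = 58 - 777/(-5 + 6*3) = 58 - 777/(-5 + 18) = 58 - 777/13 = -23/13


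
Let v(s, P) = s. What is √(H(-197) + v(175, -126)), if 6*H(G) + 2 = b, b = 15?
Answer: √6378/6 ≈ 13.310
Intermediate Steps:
H(G) = 13/6 (H(G) = -⅓ + (⅙)*15 = -⅓ + 5/2 = 13/6)
√(H(-197) + v(175, -126)) = √(13/6 + 175) = √(1063/6) = √6378/6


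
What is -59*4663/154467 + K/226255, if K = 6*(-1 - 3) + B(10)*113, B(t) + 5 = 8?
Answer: -12439587946/6989786217 ≈ -1.7797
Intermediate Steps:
B(t) = 3 (B(t) = -5 + 8 = 3)
K = 315 (K = 6*(-1 - 3) + 3*113 = 6*(-4) + 339 = -24 + 339 = 315)
-59*4663/154467 + K/226255 = -59*4663/154467 + 315/226255 = -275117*1/154467 + 315*(1/226255) = -275117/154467 + 63/45251 = -12439587946/6989786217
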